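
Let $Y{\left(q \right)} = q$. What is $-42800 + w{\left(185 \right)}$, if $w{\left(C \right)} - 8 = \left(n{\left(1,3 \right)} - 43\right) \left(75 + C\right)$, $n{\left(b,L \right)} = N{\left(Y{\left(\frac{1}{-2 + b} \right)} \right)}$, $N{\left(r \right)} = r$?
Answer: $-54232$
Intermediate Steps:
$n{\left(b,L \right)} = \frac{1}{-2 + b}$
$w{\left(C \right)} = -3292 - 44 C$ ($w{\left(C \right)} = 8 + \left(\frac{1}{-2 + 1} - 43\right) \left(75 + C\right) = 8 + \left(\frac{1}{-1} - 43\right) \left(75 + C\right) = 8 + \left(-1 - 43\right) \left(75 + C\right) = 8 - 44 \left(75 + C\right) = 8 - \left(3300 + 44 C\right) = -3292 - 44 C$)
$-42800 + w{\left(185 \right)} = -42800 - 11432 = -54232$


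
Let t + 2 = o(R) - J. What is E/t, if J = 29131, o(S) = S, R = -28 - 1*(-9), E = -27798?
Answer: 13899/14576 ≈ 0.95355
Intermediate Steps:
R = -19 (R = -28 + 9 = -19)
t = -29152 (t = -2 + (-19 - 1*29131) = -2 + (-19 - 29131) = -2 - 29150 = -29152)
E/t = -27798/(-29152) = -27798*(-1/29152) = 13899/14576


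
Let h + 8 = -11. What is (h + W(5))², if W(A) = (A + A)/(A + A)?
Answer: 324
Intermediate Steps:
h = -19 (h = -8 - 11 = -19)
W(A) = 1 (W(A) = (2*A)/((2*A)) = (2*A)*(1/(2*A)) = 1)
(h + W(5))² = (-19 + 1)² = (-18)² = 324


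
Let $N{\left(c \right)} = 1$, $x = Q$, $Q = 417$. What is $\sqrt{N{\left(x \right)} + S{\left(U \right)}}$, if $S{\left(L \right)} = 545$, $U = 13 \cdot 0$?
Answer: $\sqrt{546} \approx 23.367$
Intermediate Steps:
$U = 0$
$x = 417$
$\sqrt{N{\left(x \right)} + S{\left(U \right)}} = \sqrt{1 + 545} = \sqrt{546}$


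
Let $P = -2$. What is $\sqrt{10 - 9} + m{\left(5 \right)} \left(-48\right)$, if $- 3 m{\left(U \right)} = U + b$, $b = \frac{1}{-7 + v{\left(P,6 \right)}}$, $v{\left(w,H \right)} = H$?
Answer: $65$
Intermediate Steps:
$b = -1$ ($b = \frac{1}{-7 + 6} = \frac{1}{-1} = -1$)
$m{\left(U \right)} = \frac{1}{3} - \frac{U}{3}$ ($m{\left(U \right)} = - \frac{U - 1}{3} = - \frac{-1 + U}{3} = \frac{1}{3} - \frac{U}{3}$)
$\sqrt{10 - 9} + m{\left(5 \right)} \left(-48\right) = \sqrt{10 - 9} + \left(\frac{1}{3} - \frac{5}{3}\right) \left(-48\right) = \sqrt{1} + \left(\frac{1}{3} - \frac{5}{3}\right) \left(-48\right) = 1 - -64 = 1 + 64 = 65$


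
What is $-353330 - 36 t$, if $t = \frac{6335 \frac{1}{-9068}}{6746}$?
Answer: $- \frac{5403539939045}{15293182} \approx -3.5333 \cdot 10^{5}$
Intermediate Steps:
$t = - \frac{6335}{61172728}$ ($t = 6335 \left(- \frac{1}{9068}\right) \frac{1}{6746} = \left(- \frac{6335}{9068}\right) \frac{1}{6746} = - \frac{6335}{61172728} \approx -0.00010356$)
$-353330 - 36 t = -353330 - 36 \left(- \frac{6335}{61172728}\right) = -353330 - - \frac{57015}{15293182} = -353330 + \frac{57015}{15293182} = - \frac{5403539939045}{15293182}$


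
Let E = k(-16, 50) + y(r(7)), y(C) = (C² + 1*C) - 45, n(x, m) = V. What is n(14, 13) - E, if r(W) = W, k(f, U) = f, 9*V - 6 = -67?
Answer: -16/9 ≈ -1.7778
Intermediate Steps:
V = -61/9 (V = ⅔ + (⅑)*(-67) = ⅔ - 67/9 = -61/9 ≈ -6.7778)
n(x, m) = -61/9
y(C) = -45 + C + C² (y(C) = (C² + C) - 45 = (C + C²) - 45 = -45 + C + C²)
E = -5 (E = -16 + (-45 + 7 + 7²) = -16 + (-45 + 7 + 49) = -16 + 11 = -5)
n(14, 13) - E = -61/9 - 1*(-5) = -61/9 + 5 = -16/9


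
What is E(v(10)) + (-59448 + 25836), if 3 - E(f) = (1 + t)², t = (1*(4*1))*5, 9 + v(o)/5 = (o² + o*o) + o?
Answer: -34050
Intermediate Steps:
v(o) = -45 + 5*o + 10*o² (v(o) = -45 + 5*((o² + o*o) + o) = -45 + 5*((o² + o²) + o) = -45 + 5*(2*o² + o) = -45 + 5*(o + 2*o²) = -45 + (5*o + 10*o²) = -45 + 5*o + 10*o²)
t = 20 (t = (1*4)*5 = 4*5 = 20)
E(f) = -438 (E(f) = 3 - (1 + 20)² = 3 - 1*21² = 3 - 1*441 = 3 - 441 = -438)
E(v(10)) + (-59448 + 25836) = -438 + (-59448 + 25836) = -438 - 33612 = -34050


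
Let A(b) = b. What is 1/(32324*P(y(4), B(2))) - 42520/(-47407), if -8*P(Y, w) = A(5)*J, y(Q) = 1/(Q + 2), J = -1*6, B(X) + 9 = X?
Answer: 5154109207/5746439505 ≈ 0.89692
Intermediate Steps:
B(X) = -9 + X
J = -6
y(Q) = 1/(2 + Q)
P(Y, w) = 15/4 (P(Y, w) = -5*(-6)/8 = -⅛*(-30) = 15/4)
1/(32324*P(y(4), B(2))) - 42520/(-47407) = 1/(32324*(15/4)) - 42520/(-47407) = (1/32324)*(4/15) - 42520*(-1/47407) = 1/121215 + 42520/47407 = 5154109207/5746439505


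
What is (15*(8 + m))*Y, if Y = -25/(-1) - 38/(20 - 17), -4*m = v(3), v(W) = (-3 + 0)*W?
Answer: 7585/4 ≈ 1896.3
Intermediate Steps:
v(W) = -3*W
m = 9/4 (m = -(-3)*3/4 = -¼*(-9) = 9/4 ≈ 2.2500)
Y = 37/3 (Y = -25*(-1) - 38/3 = 25 - 38*⅓ = 25 - 38/3 = 37/3 ≈ 12.333)
(15*(8 + m))*Y = (15*(8 + 9/4))*(37/3) = (15*(41/4))*(37/3) = (615/4)*(37/3) = 7585/4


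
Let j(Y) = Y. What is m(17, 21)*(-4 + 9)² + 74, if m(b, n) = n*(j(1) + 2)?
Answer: 1649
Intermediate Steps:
m(b, n) = 3*n (m(b, n) = n*(1 + 2) = n*3 = 3*n)
m(17, 21)*(-4 + 9)² + 74 = (3*21)*(-4 + 9)² + 74 = 63*5² + 74 = 63*25 + 74 = 1575 + 74 = 1649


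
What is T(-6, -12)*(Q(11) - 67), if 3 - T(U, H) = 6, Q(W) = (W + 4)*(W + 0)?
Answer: -294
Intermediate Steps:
Q(W) = W*(4 + W) (Q(W) = (4 + W)*W = W*(4 + W))
T(U, H) = -3 (T(U, H) = 3 - 1*6 = 3 - 6 = -3)
T(-6, -12)*(Q(11) - 67) = -3*(11*(4 + 11) - 67) = -3*(11*15 - 67) = -3*(165 - 67) = -3*98 = -294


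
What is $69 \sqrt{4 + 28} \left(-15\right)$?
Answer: $- 4140 \sqrt{2} \approx -5854.8$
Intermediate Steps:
$69 \sqrt{4 + 28} \left(-15\right) = 69 \sqrt{32} \left(-15\right) = 69 \cdot 4 \sqrt{2} \left(-15\right) = 276 \sqrt{2} \left(-15\right) = - 4140 \sqrt{2}$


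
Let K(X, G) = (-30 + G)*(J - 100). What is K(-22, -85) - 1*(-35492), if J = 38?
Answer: 42622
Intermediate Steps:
K(X, G) = 1860 - 62*G (K(X, G) = (-30 + G)*(38 - 100) = (-30 + G)*(-62) = 1860 - 62*G)
K(-22, -85) - 1*(-35492) = (1860 - 62*(-85)) - 1*(-35492) = (1860 + 5270) + 35492 = 7130 + 35492 = 42622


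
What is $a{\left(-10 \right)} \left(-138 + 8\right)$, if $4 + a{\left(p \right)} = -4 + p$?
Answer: $2340$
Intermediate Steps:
$a{\left(p \right)} = -8 + p$ ($a{\left(p \right)} = -4 + \left(-4 + p\right) = -8 + p$)
$a{\left(-10 \right)} \left(-138 + 8\right) = \left(-8 - 10\right) \left(-138 + 8\right) = \left(-18\right) \left(-130\right) = 2340$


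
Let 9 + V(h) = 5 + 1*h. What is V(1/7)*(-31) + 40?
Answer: 1117/7 ≈ 159.57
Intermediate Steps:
V(h) = -4 + h (V(h) = -9 + (5 + 1*h) = -9 + (5 + h) = -4 + h)
V(1/7)*(-31) + 40 = (-4 + 1/7)*(-31) + 40 = (-4 + ⅐)*(-31) + 40 = -27/7*(-31) + 40 = 837/7 + 40 = 1117/7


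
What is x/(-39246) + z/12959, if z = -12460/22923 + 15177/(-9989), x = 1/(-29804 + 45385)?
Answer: -96283513707632753/604831539487371763266 ≈ -0.00015919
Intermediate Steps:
x = 1/15581 ≈ 6.4181e-5
z = -472365311/228977847 (z = -12460*1/22923 + 15177*(-1/9989) = -12460/22923 - 15177/9989 = -472365311/228977847 ≈ -2.0629)
x/(-39246) + z/12959 = (1/15581)/(-39246) - 472365311/228977847/12959 = (1/15581)*(-1/39246) - 472365311/228977847*1/12959 = -1/611491926 - 472365311/2967323919273 = -96283513707632753/604831539487371763266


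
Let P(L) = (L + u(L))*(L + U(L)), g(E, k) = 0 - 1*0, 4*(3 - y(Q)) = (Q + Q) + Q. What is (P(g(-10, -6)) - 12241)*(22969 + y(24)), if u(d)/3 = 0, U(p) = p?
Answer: -280979914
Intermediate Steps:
u(d) = 0 (u(d) = 3*0 = 0)
y(Q) = 3 - 3*Q/4 (y(Q) = 3 - ((Q + Q) + Q)/4 = 3 - (2*Q + Q)/4 = 3 - 3*Q/4)
g(E, k) = 0 (g(E, k) = 0 + 0 = 0)
P(L) = 2*L² (P(L) = (L + 0)*(L + L) = L*(2*L) = 2*L²)
(P(g(-10, -6)) - 12241)*(22969 + y(24)) = (2*0² - 12241)*(22969 + (3 - ¾*24)) = (2*0 - 12241)*(22969 + (3 - 18)) = (0 - 12241)*(22969 - 15) = -12241*22954 = -280979914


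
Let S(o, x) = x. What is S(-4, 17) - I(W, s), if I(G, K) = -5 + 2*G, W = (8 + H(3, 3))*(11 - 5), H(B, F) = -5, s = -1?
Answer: -14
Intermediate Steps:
W = 18 (W = (8 - 5)*(11 - 5) = 3*6 = 18)
S(-4, 17) - I(W, s) = 17 - (-5 + 2*18) = 17 - (-5 + 36) = 17 - 1*31 = 17 - 31 = -14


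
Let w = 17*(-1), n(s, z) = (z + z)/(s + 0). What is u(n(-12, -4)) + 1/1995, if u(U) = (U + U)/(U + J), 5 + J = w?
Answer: -1979/31920 ≈ -0.061999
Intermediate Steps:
n(s, z) = 2*z/s (n(s, z) = (2*z)/s = 2*z/s)
w = -17
J = -22 (J = -5 - 17 = -22)
u(U) = 2*U/(-22 + U) (u(U) = (U + U)/(U - 22) = (2*U)/(-22 + U) = 2*U/(-22 + U))
u(n(-12, -4)) + 1/1995 = 2*(2*(-4)/(-12))/(-22 + 2*(-4)/(-12)) + 1/1995 = 2*(2*(-4)*(-1/12))/(-22 + 2*(-4)*(-1/12)) + 1/1995 = 2*(⅔)/(-22 + ⅔) + 1/1995 = 2*(⅔)/(-64/3) + 1/1995 = 2*(⅔)*(-3/64) + 1/1995 = -1/16 + 1/1995 = -1979/31920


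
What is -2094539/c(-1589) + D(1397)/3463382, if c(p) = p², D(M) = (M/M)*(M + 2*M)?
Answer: -7243606726987/8744765942822 ≈ -0.82834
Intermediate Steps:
D(M) = 3*M (D(M) = 1*(3*M) = 3*M)
-2094539/c(-1589) + D(1397)/3463382 = -2094539/((-1589)²) + (3*1397)/3463382 = -2094539/2524921 + 4191*(1/3463382) = -2094539*1/2524921 + 4191/3463382 = -2094539/2524921 + 4191/3463382 = -7243606726987/8744765942822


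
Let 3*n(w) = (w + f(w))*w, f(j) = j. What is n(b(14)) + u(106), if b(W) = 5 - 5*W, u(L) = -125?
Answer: 8075/3 ≈ 2691.7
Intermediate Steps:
n(w) = 2*w²/3 (n(w) = ((w + w)*w)/3 = ((2*w)*w)/3 = (2*w²)/3 = 2*w²/3)
n(b(14)) + u(106) = 2*(5 - 5*14)²/3 - 125 = 2*(5 - 70)²/3 - 125 = (⅔)*(-65)² - 125 = (⅔)*4225 - 125 = 8450/3 - 125 = 8075/3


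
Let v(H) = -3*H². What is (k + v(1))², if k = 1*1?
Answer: 4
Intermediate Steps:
k = 1
(k + v(1))² = (1 - 3*1²)² = (1 - 3*1)² = (1 - 3)² = (-2)² = 4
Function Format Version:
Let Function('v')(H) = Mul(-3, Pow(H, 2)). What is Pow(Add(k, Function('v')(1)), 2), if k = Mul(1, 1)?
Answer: 4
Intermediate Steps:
k = 1
Pow(Add(k, Function('v')(1)), 2) = Pow(Add(1, Mul(-3, Pow(1, 2))), 2) = Pow(Add(1, Mul(-3, 1)), 2) = Pow(Add(1, -3), 2) = Pow(-2, 2) = 4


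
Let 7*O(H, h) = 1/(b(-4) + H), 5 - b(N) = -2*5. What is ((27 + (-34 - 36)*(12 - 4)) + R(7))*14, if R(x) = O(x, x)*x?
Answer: -82075/11 ≈ -7461.4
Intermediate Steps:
b(N) = 15 (b(N) = 5 - (-2)*5 = 5 - 1*(-10) = 5 + 10 = 15)
O(H, h) = 1/(7*(15 + H))
R(x) = x/(7*(15 + x)) (R(x) = (1/(7*(15 + x)))*x = x/(7*(15 + x)))
((27 + (-34 - 36)*(12 - 4)) + R(7))*14 = ((27 + (-34 - 36)*(12 - 4)) + (1/7)*7/(15 + 7))*14 = ((27 - 70*8) + (1/7)*7/22)*14 = ((27 - 560) + (1/7)*7*(1/22))*14 = (-533 + 1/22)*14 = -11725/22*14 = -82075/11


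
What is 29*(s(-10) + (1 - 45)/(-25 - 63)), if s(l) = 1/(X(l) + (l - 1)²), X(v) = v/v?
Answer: 899/61 ≈ 14.738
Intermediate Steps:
X(v) = 1
s(l) = 1/(1 + (-1 + l)²) (s(l) = 1/(1 + (l - 1)²) = 1/(1 + (-1 + l)²))
29*(s(-10) + (1 - 45)/(-25 - 63)) = 29*(1/(1 + (-1 - 10)²) + (1 - 45)/(-25 - 63)) = 29*(1/(1 + (-11)²) - 44/(-88)) = 29*(1/(1 + 121) - 44*(-1/88)) = 29*(1/122 + ½) = 29*(31/61) = 899/61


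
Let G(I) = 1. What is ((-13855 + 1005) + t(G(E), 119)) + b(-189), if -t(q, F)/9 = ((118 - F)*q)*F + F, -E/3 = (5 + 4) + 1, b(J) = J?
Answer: -13039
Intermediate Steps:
E = -30 (E = -3*((5 + 4) + 1) = -3*(9 + 1) = -3*10 = -30)
t(q, F) = -9*F - 9*F*q*(118 - F) (t(q, F) = -9*(((118 - F)*q)*F + F) = -9*((q*(118 - F))*F + F) = -9*(F*q*(118 - F) + F) = -9*(F + F*q*(118 - F)) = -9*F - 9*F*q*(118 - F))
((-13855 + 1005) + t(G(E), 119)) + b(-189) = ((-13855 + 1005) + 9*119*(-1 - 118*1 + 119*1)) - 189 = (-12850 + 9*119*(-1 - 118 + 119)) - 189 = (-12850 + 9*119*0) - 189 = (-12850 + 0) - 189 = -12850 - 189 = -13039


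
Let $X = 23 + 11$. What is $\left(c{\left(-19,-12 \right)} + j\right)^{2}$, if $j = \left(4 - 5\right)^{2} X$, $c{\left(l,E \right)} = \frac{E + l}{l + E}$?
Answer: $1225$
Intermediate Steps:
$c{\left(l,E \right)} = 1$ ($c{\left(l,E \right)} = \frac{E + l}{E + l} = 1$)
$X = 34$
$j = 34$ ($j = \left(4 - 5\right)^{2} \cdot 34 = \left(-1\right)^{2} \cdot 34 = 1 \cdot 34 = 34$)
$\left(c{\left(-19,-12 \right)} + j\right)^{2} = \left(1 + 34\right)^{2} = 35^{2} = 1225$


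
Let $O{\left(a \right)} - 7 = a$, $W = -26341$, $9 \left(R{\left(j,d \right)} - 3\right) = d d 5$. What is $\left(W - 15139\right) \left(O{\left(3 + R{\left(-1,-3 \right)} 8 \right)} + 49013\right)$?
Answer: $-2036128760$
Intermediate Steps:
$R{\left(j,d \right)} = 3 + \frac{5 d^{2}}{9}$ ($R{\left(j,d \right)} = 3 + \frac{d d 5}{9} = 3 + \frac{d^{2} \cdot 5}{9} = 3 + \frac{5 d^{2}}{9}$)
$O{\left(a \right)} = 7 + a$
$\left(W - 15139\right) \left(O{\left(3 + R{\left(-1,-3 \right)} 8 \right)} + 49013\right) = \left(-26341 - 15139\right) \left(\left(7 + \left(3 + \left(3 + \frac{5 \left(-3\right)^{2}}{9}\right) 8\right)\right) + 49013\right) = - 41480 \left(\left(7 + \left(3 + \left(3 + \frac{5}{9} \cdot 9\right) 8\right)\right) + 49013\right) = - 41480 \left(\left(7 + \left(3 + \left(3 + 5\right) 8\right)\right) + 49013\right) = - 41480 \left(\left(7 + \left(3 + 8 \cdot 8\right)\right) + 49013\right) = - 41480 \left(\left(7 + \left(3 + 64\right)\right) + 49013\right) = - 41480 \left(\left(7 + 67\right) + 49013\right) = - 41480 \left(74 + 49013\right) = \left(-41480\right) 49087 = -2036128760$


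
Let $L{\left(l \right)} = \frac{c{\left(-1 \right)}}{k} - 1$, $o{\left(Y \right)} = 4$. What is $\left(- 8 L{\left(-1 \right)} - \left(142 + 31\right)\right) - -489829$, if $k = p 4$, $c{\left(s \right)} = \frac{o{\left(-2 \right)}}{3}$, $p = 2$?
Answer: $\frac{1468988}{3} \approx 4.8966 \cdot 10^{5}$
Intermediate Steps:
$c{\left(s \right)} = \frac{4}{3}$
$k = 8$ ($k = 2 \cdot 4 = 8$)
$L{\left(l \right)} = - \frac{5}{6}$ ($L{\left(l \right)} = \frac{4}{3 \cdot 8} - 1 = \frac{4}{3} \cdot \frac{1}{8} - 1 = \frac{1}{6} - 1 = - \frac{5}{6}$)
$\left(- 8 L{\left(-1 \right)} - \left(142 + 31\right)\right) - -489829 = \left(\left(-8\right) \left(- \frac{5}{6}\right) - \left(142 + 31\right)\right) - -489829 = \left(\frac{20}{3} - 173\right) + 489829 = - \frac{499}{3} + 489829 = \frac{1468988}{3}$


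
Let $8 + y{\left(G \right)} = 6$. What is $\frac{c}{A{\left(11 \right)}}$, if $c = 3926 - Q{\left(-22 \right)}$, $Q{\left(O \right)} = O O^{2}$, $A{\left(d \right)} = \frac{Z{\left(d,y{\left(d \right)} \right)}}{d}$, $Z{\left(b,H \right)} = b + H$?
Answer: $\frac{53438}{3} \approx 17813.0$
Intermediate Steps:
$y{\left(G \right)} = -2$ ($y{\left(G \right)} = -8 + 6 = -2$)
$Z{\left(b,H \right)} = H + b$
$A{\left(d \right)} = \frac{-2 + d}{d}$
$Q{\left(O \right)} = O^{3}$
$c = 14574$ ($c = 3926 - \left(-22\right)^{3} = 3926 - -10648 = 3926 + 10648 = 14574$)
$\frac{c}{A{\left(11 \right)}} = \frac{14574}{\frac{1}{11} \left(-2 + 11\right)} = \frac{14574}{\frac{1}{11} \cdot 9} = \frac{14574}{\frac{9}{11}} = 14574 \cdot \frac{11}{9} = \frac{53438}{3}$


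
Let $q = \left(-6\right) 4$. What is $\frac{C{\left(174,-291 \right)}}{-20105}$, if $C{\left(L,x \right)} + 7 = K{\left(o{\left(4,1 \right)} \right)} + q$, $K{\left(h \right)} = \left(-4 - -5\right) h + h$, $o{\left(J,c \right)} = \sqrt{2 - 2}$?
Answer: $\frac{31}{20105} \approx 0.0015419$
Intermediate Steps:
$q = -24$
$o{\left(J,c \right)} = 0$ ($o{\left(J,c \right)} = \sqrt{0} = 0$)
$K{\left(h \right)} = 2 h$ ($K{\left(h \right)} = \left(-4 + 5\right) h + h = 1 h + h = h + h = 2 h$)
$C{\left(L,x \right)} = -31$ ($C{\left(L,x \right)} = -7 + \left(2 \cdot 0 - 24\right) = -7 + \left(0 - 24\right) = -7 - 24 = -31$)
$\frac{C{\left(174,-291 \right)}}{-20105} = - \frac{31}{-20105} = \left(-31\right) \left(- \frac{1}{20105}\right) = \frac{31}{20105}$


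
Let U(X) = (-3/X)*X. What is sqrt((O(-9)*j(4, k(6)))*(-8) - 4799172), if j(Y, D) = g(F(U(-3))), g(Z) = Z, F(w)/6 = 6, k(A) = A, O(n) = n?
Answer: 2*I*sqrt(1199145) ≈ 2190.1*I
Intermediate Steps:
U(X) = -3
F(w) = 36 (F(w) = 6*6 = 36)
j(Y, D) = 36
sqrt((O(-9)*j(4, k(6)))*(-8) - 4799172) = sqrt(-9*36*(-8) - 4799172) = sqrt(-324*(-8) - 4799172) = sqrt(2592 - 4799172) = sqrt(-4796580) = 2*I*sqrt(1199145)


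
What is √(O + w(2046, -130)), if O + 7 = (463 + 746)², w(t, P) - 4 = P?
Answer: 2*√365387 ≈ 1208.9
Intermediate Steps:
w(t, P) = 4 + P
O = 1461674 (O = -7 + (463 + 746)² = -7 + 1209² = -7 + 1461681 = 1461674)
√(O + w(2046, -130)) = √(1461674 + (4 - 130)) = √(1461674 - 126) = √1461548 = 2*√365387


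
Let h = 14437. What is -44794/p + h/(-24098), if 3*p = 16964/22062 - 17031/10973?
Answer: 391977237545258993/2284393405550 ≈ 1.7159e+5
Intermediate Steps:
p = -94795975/363129489 (p = (16964/22062 - 17031/10973)/3 = (16964*(1/22062) - 17031*1/10973)/3 = (8482/11031 - 17031/10973)/3 = (⅓)*(-94795975/121043163) = -94795975/363129489 ≈ -0.26105)
-44794/p + h/(-24098) = -44794/(-94795975/363129489) + 14437/(-24098) = -44794*(-363129489/94795975) + 14437*(-1/24098) = 16266022330266/94795975 - 14437/24098 = 391977237545258993/2284393405550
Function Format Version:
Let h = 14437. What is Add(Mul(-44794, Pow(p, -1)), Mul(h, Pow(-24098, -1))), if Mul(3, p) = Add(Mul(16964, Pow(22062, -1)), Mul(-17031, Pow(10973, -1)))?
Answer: Rational(391977237545258993, 2284393405550) ≈ 1.7159e+5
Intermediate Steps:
p = Rational(-94795975, 363129489) (p = Mul(Rational(1, 3), Add(Mul(16964, Pow(22062, -1)), Mul(-17031, Pow(10973, -1)))) = Mul(Rational(1, 3), Add(Mul(16964, Rational(1, 22062)), Mul(-17031, Rational(1, 10973)))) = Mul(Rational(1, 3), Add(Rational(8482, 11031), Rational(-17031, 10973))) = Mul(Rational(1, 3), Rational(-94795975, 121043163)) = Rational(-94795975, 363129489) ≈ -0.26105)
Add(Mul(-44794, Pow(p, -1)), Mul(h, Pow(-24098, -1))) = Add(Mul(-44794, Pow(Rational(-94795975, 363129489), -1)), Mul(14437, Pow(-24098, -1))) = Add(Mul(-44794, Rational(-363129489, 94795975)), Mul(14437, Rational(-1, 24098))) = Add(Rational(16266022330266, 94795975), Rational(-14437, 24098)) = Rational(391977237545258993, 2284393405550)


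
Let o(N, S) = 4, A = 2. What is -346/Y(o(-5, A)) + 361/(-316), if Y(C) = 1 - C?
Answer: 108253/948 ≈ 114.19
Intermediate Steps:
-346/Y(o(-5, A)) + 361/(-316) = -346/(1 - 1*4) + 361/(-316) = -346/(1 - 4) + 361*(-1/316) = -346/(-3) - 361/316 = -346*(-⅓) - 361/316 = 346/3 - 361/316 = 108253/948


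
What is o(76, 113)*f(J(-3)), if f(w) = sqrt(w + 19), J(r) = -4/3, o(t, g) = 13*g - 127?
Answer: 1342*sqrt(159)/3 ≈ 5640.7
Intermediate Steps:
o(t, g) = -127 + 13*g
J(r) = -4/3 (J(r) = -4*1/3 = -4/3)
f(w) = sqrt(19 + w)
o(76, 113)*f(J(-3)) = (-127 + 13*113)*sqrt(19 - 4/3) = (-127 + 1469)*sqrt(53/3) = 1342*(sqrt(159)/3) = 1342*sqrt(159)/3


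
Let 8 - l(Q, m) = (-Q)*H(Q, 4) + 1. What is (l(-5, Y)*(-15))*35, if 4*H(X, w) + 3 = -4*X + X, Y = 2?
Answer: 4200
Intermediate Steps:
H(X, w) = -¾ - 3*X/4 (H(X, w) = -¾ + (-4*X + X)/4 = -¾ + (-3*X)/4 = -¾ - 3*X/4)
l(Q, m) = 7 + Q*(-¾ - 3*Q/4) (l(Q, m) = 8 - ((-Q)*(-¾ - 3*Q/4) + 1) = 8 - (-Q*(-¾ - 3*Q/4) + 1) = 8 - (1 - Q*(-¾ - 3*Q/4)) = 8 + (-1 + Q*(-¾ - 3*Q/4)) = 7 + Q*(-¾ - 3*Q/4))
(l(-5, Y)*(-15))*35 = ((7 - ¾*(-5)*(1 - 5))*(-15))*35 = ((7 - ¾*(-5)*(-4))*(-15))*35 = ((7 - 15)*(-15))*35 = -8*(-15)*35 = 120*35 = 4200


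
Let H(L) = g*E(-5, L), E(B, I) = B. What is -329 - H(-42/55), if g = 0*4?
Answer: -329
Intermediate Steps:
g = 0
H(L) = 0 (H(L) = 0*(-5) = 0)
-329 - H(-42/55) = -329 - 1*0 = -329 + 0 = -329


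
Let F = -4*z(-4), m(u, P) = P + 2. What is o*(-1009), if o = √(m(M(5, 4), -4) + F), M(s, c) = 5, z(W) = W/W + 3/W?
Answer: -1009*I*√3 ≈ -1747.6*I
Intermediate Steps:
z(W) = 1 + 3/W
m(u, P) = 2 + P
F = -1 (F = -4*(3 - 4)/(-4) = -(-1)*(-1) = -4*¼ = -1)
o = I*√3 (o = √((2 - 4) - 1) = √(-2 - 1) = √(-3) = I*√3 ≈ 1.732*I)
o*(-1009) = (I*√3)*(-1009) = -1009*I*√3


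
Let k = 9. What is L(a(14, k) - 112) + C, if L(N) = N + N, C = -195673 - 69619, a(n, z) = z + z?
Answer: -265480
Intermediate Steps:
a(n, z) = 2*z
C = -265292
L(N) = 2*N
L(a(14, k) - 112) + C = 2*(2*9 - 112) - 265292 = 2*(18 - 112) - 265292 = 2*(-94) - 265292 = -188 - 265292 = -265480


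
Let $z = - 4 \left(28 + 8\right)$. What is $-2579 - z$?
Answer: $-2435$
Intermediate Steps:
$z = -144$ ($z = \left(-4\right) 36 = -144$)
$-2579 - z = -2579 - -144 = -2579 + 144 = -2435$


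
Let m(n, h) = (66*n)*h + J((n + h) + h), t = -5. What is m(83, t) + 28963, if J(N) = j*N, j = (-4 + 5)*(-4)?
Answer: 1281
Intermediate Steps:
j = -4 (j = 1*(-4) = -4)
J(N) = -4*N
m(n, h) = -8*h - 4*n + 66*h*n (m(n, h) = (66*n)*h - 4*((n + h) + h) = 66*h*n - 4*((h + n) + h) = 66*h*n - 4*(n + 2*h) = 66*h*n + (-8*h - 4*n) = -8*h - 4*n + 66*h*n)
m(83, t) + 28963 = (-8*(-5) - 4*83 + 66*(-5)*83) + 28963 = (40 - 332 - 27390) + 28963 = -27682 + 28963 = 1281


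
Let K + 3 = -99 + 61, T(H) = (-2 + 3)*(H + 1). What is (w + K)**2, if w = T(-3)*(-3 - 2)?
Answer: 961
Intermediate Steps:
T(H) = 1 + H (T(H) = 1*(1 + H) = 1 + H)
K = -41 (K = -3 + (-99 + 61) = -3 - 38 = -41)
w = 10 (w = (1 - 3)*(-3 - 2) = -2*(-5) = 10)
(w + K)**2 = (10 - 41)**2 = (-31)**2 = 961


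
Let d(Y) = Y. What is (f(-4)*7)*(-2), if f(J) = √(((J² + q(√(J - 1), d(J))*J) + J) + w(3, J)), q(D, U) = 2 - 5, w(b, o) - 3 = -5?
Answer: -14*√22 ≈ -65.666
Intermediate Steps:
w(b, o) = -2 (w(b, o) = 3 - 5 = -2)
q(D, U) = -3
f(J) = √(-2 + J² - 2*J) (f(J) = √(((J² - 3*J) + J) - 2) = √((J² - 2*J) - 2) = √(-2 + J² - 2*J))
(f(-4)*7)*(-2) = (√(-2 + (-4)² - 2*(-4))*7)*(-2) = (√(-2 + 16 + 8)*7)*(-2) = (√22*7)*(-2) = (7*√22)*(-2) = -14*√22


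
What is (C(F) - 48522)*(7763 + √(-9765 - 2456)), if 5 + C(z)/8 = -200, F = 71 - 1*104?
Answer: -389407606 - 551782*I*√101 ≈ -3.8941e+8 - 5.5453e+6*I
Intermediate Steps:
F = -33 (F = 71 - 104 = -33)
C(z) = -1640 (C(z) = -40 + 8*(-200) = -40 - 1600 = -1640)
(C(F) - 48522)*(7763 + √(-9765 - 2456)) = (-1640 - 48522)*(7763 + √(-9765 - 2456)) = -50162*(7763 + √(-12221)) = -50162*(7763 + 11*I*√101) = -389407606 - 551782*I*√101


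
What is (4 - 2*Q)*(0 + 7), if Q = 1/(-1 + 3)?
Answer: 21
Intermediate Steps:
Q = ½ (Q = 1/2 = ½ ≈ 0.50000)
(4 - 2*Q)*(0 + 7) = (4 - 2*½)*(0 + 7) = (4 - 1)*7 = 3*7 = 21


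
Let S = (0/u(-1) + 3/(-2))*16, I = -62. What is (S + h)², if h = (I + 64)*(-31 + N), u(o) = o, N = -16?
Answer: 13924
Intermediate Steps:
h = -94 (h = (-62 + 64)*(-31 - 16) = 2*(-47) = -94)
S = -24 (S = (0/(-1) + 3/(-2))*16 = (0*(-1) + 3*(-½))*16 = (0 - 3/2)*16 = -3/2*16 = -24)
(S + h)² = (-24 - 94)² = (-118)² = 13924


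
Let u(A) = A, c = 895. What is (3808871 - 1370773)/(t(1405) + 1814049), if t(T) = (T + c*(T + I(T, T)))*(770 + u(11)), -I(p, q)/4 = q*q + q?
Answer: -2438098/5522277772071 ≈ -4.4150e-7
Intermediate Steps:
I(p, q) = -4*q - 4*q² (I(p, q) = -4*(q*q + q) = -4*(q² + q) = -4*(q + q²) = -4*q - 4*q²)
t(T) = 699776*T - 2795980*T*(1 + T) (t(T) = (T + 895*(T - 4*T*(1 + T)))*(770 + 11) = (T + (895*T - 3580*T*(1 + T)))*781 = (896*T - 3580*T*(1 + T))*781 = 699776*T - 2795980*T*(1 + T))
(3808871 - 1370773)/(t(1405) + 1814049) = (3808871 - 1370773)/(3124*1405*(-671 - 895*1405) + 1814049) = 2438098/(3124*1405*(-671 - 1257475) + 1814049) = 2438098/(3124*1405*(-1258146) + 1814049) = 2438098/(-5522279586120 + 1814049) = 2438098/(-5522277772071) = 2438098*(-1/5522277772071) = -2438098/5522277772071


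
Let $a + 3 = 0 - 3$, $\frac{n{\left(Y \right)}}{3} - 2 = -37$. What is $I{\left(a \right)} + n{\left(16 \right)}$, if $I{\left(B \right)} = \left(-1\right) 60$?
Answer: $-165$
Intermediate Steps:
$n{\left(Y \right)} = -105$ ($n{\left(Y \right)} = 6 + 3 \left(-37\right) = 6 - 111 = -105$)
$a = -6$ ($a = -3 + \left(0 - 3\right) = -3 - 3 = -6$)
$I{\left(B \right)} = -60$
$I{\left(a \right)} + n{\left(16 \right)} = -60 - 105 = -165$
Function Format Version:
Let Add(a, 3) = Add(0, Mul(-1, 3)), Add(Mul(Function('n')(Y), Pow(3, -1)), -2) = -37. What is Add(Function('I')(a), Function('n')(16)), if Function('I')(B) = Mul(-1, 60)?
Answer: -165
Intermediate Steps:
Function('n')(Y) = -105 (Function('n')(Y) = Add(6, Mul(3, -37)) = Add(6, -111) = -105)
a = -6 (a = Add(-3, Add(0, Mul(-1, 3))) = Add(-3, Add(0, -3)) = Add(-3, -3) = -6)
Function('I')(B) = -60
Add(Function('I')(a), Function('n')(16)) = Add(-60, -105) = -165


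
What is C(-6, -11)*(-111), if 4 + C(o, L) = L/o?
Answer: 481/2 ≈ 240.50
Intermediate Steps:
C(o, L) = -4 + L/o
C(-6, -11)*(-111) = (-4 - 11/(-6))*(-111) = (-4 - 11*(-⅙))*(-111) = (-4 + 11/6)*(-111) = -13/6*(-111) = 481/2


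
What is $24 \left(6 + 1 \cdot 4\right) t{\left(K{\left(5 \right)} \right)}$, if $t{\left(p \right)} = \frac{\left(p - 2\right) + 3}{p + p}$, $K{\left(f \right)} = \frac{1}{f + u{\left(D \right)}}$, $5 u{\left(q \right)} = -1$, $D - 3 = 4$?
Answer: $696$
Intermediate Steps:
$D = 7$ ($D = 3 + 4 = 7$)
$u{\left(q \right)} = - \frac{1}{5}$ ($u{\left(q \right)} = \frac{1}{5} \left(-1\right) = - \frac{1}{5}$)
$K{\left(f \right)} = \frac{1}{- \frac{1}{5} + f}$ ($K{\left(f \right)} = \frac{1}{f - \frac{1}{5}} = \frac{1}{- \frac{1}{5} + f}$)
$t{\left(p \right)} = \frac{1 + p}{2 p}$ ($t{\left(p \right)} = \frac{\left(-2 + p\right) + 3}{2 p} = \left(1 + p\right) \frac{1}{2 p} = \frac{1 + p}{2 p}$)
$24 \left(6 + 1 \cdot 4\right) t{\left(K{\left(5 \right)} \right)} = 24 \left(6 + 1 \cdot 4\right) \frac{1 + \frac{5}{-1 + 5 \cdot 5}}{2 \frac{5}{-1 + 5 \cdot 5}} = 24 \left(6 + 4\right) \frac{1 + \frac{5}{-1 + 25}}{2 \frac{5}{-1 + 25}} = 24 \cdot 10 \frac{1 + \frac{5}{24}}{2 \cdot \frac{5}{24}} = 240 \frac{1 + 5 \cdot \frac{1}{24}}{2 \cdot 5 \cdot \frac{1}{24}} = 240 \frac{1 + \frac{5}{24}}{2 \cdot \frac{5}{24}} = 240 \cdot \frac{1}{2} \cdot \frac{24}{5} \cdot \frac{29}{24} = 240 \cdot \frac{29}{10} = 696$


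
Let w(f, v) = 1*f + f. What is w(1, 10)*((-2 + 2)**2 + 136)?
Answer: 272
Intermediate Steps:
w(f, v) = 2*f (w(f, v) = f + f = 2*f)
w(1, 10)*((-2 + 2)**2 + 136) = (2*1)*((-2 + 2)**2 + 136) = 2*(0**2 + 136) = 2*(0 + 136) = 2*136 = 272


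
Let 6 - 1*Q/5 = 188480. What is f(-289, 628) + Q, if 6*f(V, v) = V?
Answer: -5654509/6 ≈ -9.4242e+5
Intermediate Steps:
Q = -942370 (Q = 30 - 5*188480 = 30 - 942400 = -942370)
f(V, v) = V/6
f(-289, 628) + Q = (⅙)*(-289) - 942370 = -289/6 - 942370 = -5654509/6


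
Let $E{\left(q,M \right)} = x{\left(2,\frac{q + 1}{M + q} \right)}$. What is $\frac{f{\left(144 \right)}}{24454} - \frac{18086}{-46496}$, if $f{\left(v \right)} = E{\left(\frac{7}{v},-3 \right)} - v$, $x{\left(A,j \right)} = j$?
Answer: $\frac{46278579401}{120807650800} \approx 0.38308$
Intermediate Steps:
$E{\left(q,M \right)} = \frac{1 + q}{M + q}$ ($E{\left(q,M \right)} = \frac{q + 1}{M + q} = \frac{1 + q}{M + q}$)
$f{\left(v \right)} = - v + \frac{1 + \frac{7}{v}}{-3 + \frac{7}{v}}$ ($f{\left(v \right)} = \frac{1 + \frac{7}{v}}{-3 + \frac{7}{v}} - v = - v + \frac{1 + \frac{7}{v}}{-3 + \frac{7}{v}}$)
$\frac{f{\left(144 \right)}}{24454} - \frac{18086}{-46496} = \frac{\frac{1}{-7 + 3 \cdot 144} \left(-7 - 3 \cdot 144^{2} + 6 \cdot 144\right)}{24454} - \frac{18086}{-46496} = \frac{-7 - 62208 + 864}{-7 + 432} \cdot \frac{1}{24454} - - \frac{9043}{23248} = \frac{-7 - 62208 + 864}{425} \cdot \frac{1}{24454} + \frac{9043}{23248} = \frac{1}{425} \left(-61351\right) \frac{1}{24454} + \frac{9043}{23248} = \left(- \frac{61351}{425}\right) \frac{1}{24454} + \frac{9043}{23248} = - \frac{61351}{10392950} + \frac{9043}{23248} = \frac{46278579401}{120807650800}$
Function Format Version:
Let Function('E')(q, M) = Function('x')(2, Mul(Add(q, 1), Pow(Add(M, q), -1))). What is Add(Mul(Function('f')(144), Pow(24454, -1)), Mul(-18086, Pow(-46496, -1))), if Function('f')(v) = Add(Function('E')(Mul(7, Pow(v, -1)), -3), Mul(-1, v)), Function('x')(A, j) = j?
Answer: Rational(46278579401, 120807650800) ≈ 0.38308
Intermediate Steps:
Function('E')(q, M) = Mul(Pow(Add(M, q), -1), Add(1, q)) (Function('E')(q, M) = Mul(Add(q, 1), Pow(Add(M, q), -1)) = Mul(Add(1, q), Pow(Add(M, q), -1)) = Mul(Pow(Add(M, q), -1), Add(1, q)))
Function('f')(v) = Add(Mul(-1, v), Mul(Pow(Add(-3, Mul(7, Pow(v, -1))), -1), Add(1, Mul(7, Pow(v, -1))))) (Function('f')(v) = Add(Mul(Pow(Add(-3, Mul(7, Pow(v, -1))), -1), Add(1, Mul(7, Pow(v, -1)))), Mul(-1, v)) = Add(Mul(-1, v), Mul(Pow(Add(-3, Mul(7, Pow(v, -1))), -1), Add(1, Mul(7, Pow(v, -1))))))
Add(Mul(Function('f')(144), Pow(24454, -1)), Mul(-18086, Pow(-46496, -1))) = Add(Mul(Mul(Pow(Add(-7, Mul(3, 144)), -1), Add(-7, Mul(-3, Pow(144, 2)), Mul(6, 144))), Pow(24454, -1)), Mul(-18086, Pow(-46496, -1))) = Add(Mul(Mul(Pow(Add(-7, 432), -1), Add(-7, Mul(-3, 20736), 864)), Rational(1, 24454)), Mul(-18086, Rational(-1, 46496))) = Add(Mul(Mul(Pow(425, -1), Add(-7, -62208, 864)), Rational(1, 24454)), Rational(9043, 23248)) = Add(Mul(Mul(Rational(1, 425), -61351), Rational(1, 24454)), Rational(9043, 23248)) = Add(Mul(Rational(-61351, 425), Rational(1, 24454)), Rational(9043, 23248)) = Add(Rational(-61351, 10392950), Rational(9043, 23248)) = Rational(46278579401, 120807650800)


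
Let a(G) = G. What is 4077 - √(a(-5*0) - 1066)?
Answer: 4077 - I*√1066 ≈ 4077.0 - 32.65*I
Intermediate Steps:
4077 - √(a(-5*0) - 1066) = 4077 - √(-5*0 - 1066) = 4077 - √(0 - 1066) = 4077 - √(-1066) = 4077 - I*√1066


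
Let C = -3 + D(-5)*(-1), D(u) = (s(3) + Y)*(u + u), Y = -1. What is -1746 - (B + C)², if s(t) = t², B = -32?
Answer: -3771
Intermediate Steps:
D(u) = 16*u (D(u) = (3² - 1)*(u + u) = (9 - 1)*(2*u) = 8*(2*u) = 16*u)
C = 77 (C = -3 + (16*(-5))*(-1) = -3 - 80*(-1) = -3 + 80 = 77)
-1746 - (B + C)² = -1746 - (-32 + 77)² = -1746 - 1*45² = -1746 - 1*2025 = -1746 - 2025 = -3771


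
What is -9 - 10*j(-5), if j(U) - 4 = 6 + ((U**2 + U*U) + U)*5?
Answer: -2359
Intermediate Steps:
j(U) = 10 + 5*U + 10*U**2 (j(U) = 4 + (6 + ((U**2 + U*U) + U)*5) = 4 + (6 + ((U**2 + U**2) + U)*5) = 4 + (6 + (2*U**2 + U)*5) = 4 + (6 + (U + 2*U**2)*5) = 4 + (6 + (5*U + 10*U**2)) = 4 + (6 + 5*U + 10*U**2) = 10 + 5*U + 10*U**2)
-9 - 10*j(-5) = -9 - 10*(10 + 5*(-5) + 10*(-5)**2) = -9 - 10*(10 - 25 + 10*25) = -9 - 10*(10 - 25 + 250) = -9 - 10*235 = -9 - 2350 = -2359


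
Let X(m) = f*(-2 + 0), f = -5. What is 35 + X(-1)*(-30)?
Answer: -265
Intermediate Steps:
X(m) = 10 (X(m) = -5*(-2 + 0) = -5*(-2) = 10)
35 + X(-1)*(-30) = 35 + 10*(-30) = 35 - 300 = -265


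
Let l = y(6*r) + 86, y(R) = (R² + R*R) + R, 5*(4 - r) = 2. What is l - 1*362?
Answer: 16968/25 ≈ 678.72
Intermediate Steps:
r = 18/5 (r = 4 - ⅕*2 = 4 - ⅖ = 18/5 ≈ 3.6000)
y(R) = R + 2*R² (y(R) = (R² + R²) + R = 2*R² + R = R + 2*R²)
l = 26018/25 (l = (6*(18/5))*(1 + 2*(6*(18/5))) + 86 = 108*(1 + 2*(108/5))/5 + 86 = 108*(1 + 216/5)/5 + 86 = (108/5)*(221/5) + 86 = 23868/25 + 86 = 26018/25 ≈ 1040.7)
l - 1*362 = 26018/25 - 1*362 = 26018/25 - 362 = 16968/25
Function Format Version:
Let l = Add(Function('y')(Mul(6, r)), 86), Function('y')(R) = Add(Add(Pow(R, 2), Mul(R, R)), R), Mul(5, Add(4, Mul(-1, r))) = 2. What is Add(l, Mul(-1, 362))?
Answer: Rational(16968, 25) ≈ 678.72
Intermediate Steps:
r = Rational(18, 5) (r = Add(4, Mul(Rational(-1, 5), 2)) = Add(4, Rational(-2, 5)) = Rational(18, 5) ≈ 3.6000)
Function('y')(R) = Add(R, Mul(2, Pow(R, 2))) (Function('y')(R) = Add(Add(Pow(R, 2), Pow(R, 2)), R) = Add(Mul(2, Pow(R, 2)), R) = Add(R, Mul(2, Pow(R, 2))))
l = Rational(26018, 25) (l = Add(Mul(Mul(6, Rational(18, 5)), Add(1, Mul(2, Mul(6, Rational(18, 5))))), 86) = Add(Mul(Rational(108, 5), Add(1, Mul(2, Rational(108, 5)))), 86) = Add(Mul(Rational(108, 5), Add(1, Rational(216, 5))), 86) = Add(Mul(Rational(108, 5), Rational(221, 5)), 86) = Add(Rational(23868, 25), 86) = Rational(26018, 25) ≈ 1040.7)
Add(l, Mul(-1, 362)) = Add(Rational(26018, 25), Mul(-1, 362)) = Add(Rational(26018, 25), -362) = Rational(16968, 25)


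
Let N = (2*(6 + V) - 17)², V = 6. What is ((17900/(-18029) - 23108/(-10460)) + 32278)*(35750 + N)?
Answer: 54480013905828237/47145835 ≈ 1.1556e+9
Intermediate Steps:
N = 49 (N = (2*(6 + 6) - 17)² = (2*12 - 17)² = (24 - 17)² = 7² = 49)
((17900/(-18029) - 23108/(-10460)) + 32278)*(35750 + N) = ((17900/(-18029) - 23108/(-10460)) + 32278)*(35750 + 49) = ((17900*(-1/18029) - 23108*(-1/10460)) + 32278)*35799 = ((-17900/18029 + 5777/2615) + 32278)*35799 = (57345033/47145835 + 32278)*35799 = (1521830607163/47145835)*35799 = 54480013905828237/47145835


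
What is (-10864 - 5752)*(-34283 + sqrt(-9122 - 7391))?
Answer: 569646328 - 116312*I*sqrt(337) ≈ 5.6965e+8 - 2.1352e+6*I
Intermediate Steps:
(-10864 - 5752)*(-34283 + sqrt(-9122 - 7391)) = -16616*(-34283 + sqrt(-16513)) = -16616*(-34283 + 7*I*sqrt(337)) = 569646328 - 116312*I*sqrt(337)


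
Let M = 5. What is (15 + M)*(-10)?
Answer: -200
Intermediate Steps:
(15 + M)*(-10) = (15 + 5)*(-10) = 20*(-10) = -200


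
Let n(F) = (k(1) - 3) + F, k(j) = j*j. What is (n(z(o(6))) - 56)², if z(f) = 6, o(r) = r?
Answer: 2704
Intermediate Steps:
k(j) = j²
n(F) = -2 + F (n(F) = (1² - 3) + F = (1 - 3) + F = -2 + F)
(n(z(o(6))) - 56)² = ((-2 + 6) - 56)² = (4 - 56)² = (-52)² = 2704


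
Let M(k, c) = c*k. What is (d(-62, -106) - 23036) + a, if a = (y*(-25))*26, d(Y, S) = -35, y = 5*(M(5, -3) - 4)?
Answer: 38679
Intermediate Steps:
y = -95 (y = 5*(-3*5 - 4) = 5*(-15 - 4) = 5*(-19) = -95)
a = 61750 (a = -95*(-25)*26 = 2375*26 = 61750)
(d(-62, -106) - 23036) + a = (-35 - 23036) + 61750 = -23071 + 61750 = 38679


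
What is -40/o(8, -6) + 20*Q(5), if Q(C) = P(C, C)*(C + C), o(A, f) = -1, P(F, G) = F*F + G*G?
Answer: 10040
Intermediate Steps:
P(F, G) = F**2 + G**2
Q(C) = 4*C**3 (Q(C) = (C**2 + C**2)*(C + C) = (2*C**2)*(2*C) = 4*C**3)
-40/o(8, -6) + 20*Q(5) = -40/(-1) + 20*(4*5**3) = -40*(-1) + 20*(4*125) = 40 + 20*500 = 40 + 10000 = 10040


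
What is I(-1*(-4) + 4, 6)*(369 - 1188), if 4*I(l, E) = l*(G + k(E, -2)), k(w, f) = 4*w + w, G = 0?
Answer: -49140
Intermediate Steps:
k(w, f) = 5*w
I(l, E) = 5*E*l/4 (I(l, E) = (l*(0 + 5*E))/4 = (l*(5*E))/4 = (5*E*l)/4 = 5*E*l/4)
I(-1*(-4) + 4, 6)*(369 - 1188) = ((5/4)*6*(-1*(-4) + 4))*(369 - 1188) = ((5/4)*6*(4 + 4))*(-819) = ((5/4)*6*8)*(-819) = 60*(-819) = -49140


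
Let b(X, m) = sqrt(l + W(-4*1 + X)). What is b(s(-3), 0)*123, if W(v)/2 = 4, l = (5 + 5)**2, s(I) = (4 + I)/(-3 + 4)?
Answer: 738*sqrt(3) ≈ 1278.3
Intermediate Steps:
s(I) = 4 + I (s(I) = (4 + I)/1 = (4 + I)*1 = 4 + I)
l = 100 (l = 10**2 = 100)
W(v) = 8 (W(v) = 2*4 = 8)
b(X, m) = 6*sqrt(3) (b(X, m) = sqrt(100 + 8) = sqrt(108) = 6*sqrt(3))
b(s(-3), 0)*123 = (6*sqrt(3))*123 = 738*sqrt(3)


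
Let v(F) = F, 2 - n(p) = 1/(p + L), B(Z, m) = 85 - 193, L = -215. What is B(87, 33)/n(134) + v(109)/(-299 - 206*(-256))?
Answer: -458701109/8547231 ≈ -53.667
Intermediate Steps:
B(Z, m) = -108
n(p) = 2 - 1/(-215 + p) (n(p) = 2 - 1/(p - 215) = 2 - 1/(-215 + p))
B(87, 33)/n(134) + v(109)/(-299 - 206*(-256)) = -108*(-215 + 134)/(-431 + 2*134) + 109/(-299 - 206*(-256)) = -108*(-81/(-431 + 268)) + 109/(-299 + 52736) = -108/((-1/81*(-163))) + 109/52437 = -108/163/81 + 109*(1/52437) = -108*81/163 + 109/52437 = -8748/163 + 109/52437 = -458701109/8547231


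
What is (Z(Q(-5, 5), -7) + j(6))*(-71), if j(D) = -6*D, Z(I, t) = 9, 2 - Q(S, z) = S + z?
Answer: 1917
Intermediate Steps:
Q(S, z) = 2 - S - z (Q(S, z) = 2 - (S + z) = 2 + (-S - z) = 2 - S - z)
(Z(Q(-5, 5), -7) + j(6))*(-71) = (9 - 6*6)*(-71) = (9 - 36)*(-71) = -27*(-71) = 1917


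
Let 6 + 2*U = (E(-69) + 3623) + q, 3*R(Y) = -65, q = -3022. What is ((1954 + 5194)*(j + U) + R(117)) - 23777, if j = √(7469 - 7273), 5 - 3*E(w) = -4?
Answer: 6640576/3 ≈ 2.2135e+6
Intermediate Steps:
E(w) = 3 (E(w) = 5/3 - ⅓*(-4) = 5/3 + 4/3 = 3)
R(Y) = -65/3 (R(Y) = (⅓)*(-65) = -65/3)
U = 299 (U = -3 + ((3 + 3623) - 3022)/2 = -3 + (3626 - 3022)/2 = -3 + (½)*604 = -3 + 302 = 299)
j = 14 (j = √196 = 14)
((1954 + 5194)*(j + U) + R(117)) - 23777 = ((1954 + 5194)*(14 + 299) - 65/3) - 23777 = (7148*313 - 65/3) - 23777 = (2237324 - 65/3) - 23777 = 6711907/3 - 23777 = 6640576/3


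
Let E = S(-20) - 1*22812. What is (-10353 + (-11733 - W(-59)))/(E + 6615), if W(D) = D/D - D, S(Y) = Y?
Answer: 22146/16217 ≈ 1.3656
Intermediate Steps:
E = -22832 (E = -20 - 1*22812 = -20 - 22812 = -22832)
W(D) = 1 - D
(-10353 + (-11733 - W(-59)))/(E + 6615) = (-10353 + (-11733 - (1 - 1*(-59))))/(-22832 + 6615) = (-10353 + (-11733 - (1 + 59)))/(-16217) = (-10353 + (-11733 - 1*60))*(-1/16217) = (-10353 + (-11733 - 60))*(-1/16217) = (-10353 - 11793)*(-1/16217) = -22146*(-1/16217) = 22146/16217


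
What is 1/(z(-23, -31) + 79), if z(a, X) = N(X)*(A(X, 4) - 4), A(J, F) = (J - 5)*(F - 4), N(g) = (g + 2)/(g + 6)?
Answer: 25/1859 ≈ 0.013448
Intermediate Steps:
N(g) = (2 + g)/(6 + g)
A(J, F) = (-5 + J)*(-4 + F)
z(a, X) = -4*(2 + X)/(6 + X) (z(a, X) = ((2 + X)/(6 + X))*((20 - 5*4 - 4*X + 4*X) - 4) = ((2 + X)/(6 + X))*((20 - 20 - 4*X + 4*X) - 4) = ((2 + X)/(6 + X))*(0 - 4) = ((2 + X)/(6 + X))*(-4) = -4*(2 + X)/(6 + X))
1/(z(-23, -31) + 79) = 1/(4*(-2 - 1*(-31))/(6 - 31) + 79) = 1/(4*(-2 + 31)/(-25) + 79) = 1/(4*(-1/25)*29 + 79) = 1/(-116/25 + 79) = 1/(1859/25) = 25/1859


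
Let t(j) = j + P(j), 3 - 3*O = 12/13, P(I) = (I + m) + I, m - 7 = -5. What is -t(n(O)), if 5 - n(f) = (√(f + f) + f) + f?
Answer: -167/13 + 9*√26/13 ≈ -9.3161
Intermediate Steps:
m = 2 (m = 7 - 5 = 2)
P(I) = 2 + 2*I (P(I) = (I + 2) + I = (2 + I) + I = 2 + 2*I)
O = 9/13 (O = 1 - 4/13 = 9/13 ≈ 0.69231)
n(f) = 5 - 2*f - √2*√f (n(f) = 5 - ((√(f + f) + f) + f) = 5 - ((√(2*f) + f) + f) = 5 - ((√2*√f + f) + f) = 5 - ((f + √2*√f) + f) = 5 - (2*f + √2*√f) = 5 + (-2*f - √2*√f) = 5 - 2*f - √2*√f)
t(j) = 2 + 3*j (t(j) = j + (2 + 2*j) = 2 + 3*j)
-t(n(O)) = -(2 + 3*(5 - 2*9/13 - √2*√(9/13))) = -(2 + 3*(5 - 18/13 - √2*3*√13/13)) = -(2 + 3*(5 - 18/13 - 3*√26/13)) = -(2 + 3*(47/13 - 3*√26/13)) = -(2 + (141/13 - 9*√26/13)) = -(167/13 - 9*√26/13) = -167/13 + 9*√26/13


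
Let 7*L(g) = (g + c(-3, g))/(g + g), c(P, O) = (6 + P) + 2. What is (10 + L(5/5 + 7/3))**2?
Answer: 81225/784 ≈ 103.60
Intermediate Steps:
c(P, O) = 8 + P
L(g) = (5 + g)/(14*g) (L(g) = ((g + (8 - 3))/(g + g))/7 = ((g + 5)/((2*g)))/7 = ((5 + g)*(1/(2*g)))/7 = ((5 + g)/(2*g))/7 = (5 + g)/(14*g))
(10 + L(5/5 + 7/3))**2 = (10 + (5 + (5/5 + 7/3))/(14*(5/5 + 7/3)))**2 = (10 + (5 + (5*(1/5) + 7*(1/3)))/(14*(5*(1/5) + 7*(1/3))))**2 = (10 + (5 + (1 + 7/3))/(14*(1 + 7/3)))**2 = (10 + (5 + 10/3)/(14*(10/3)))**2 = (10 + (1/14)*(3/10)*(25/3))**2 = (10 + 5/28)**2 = (285/28)**2 = 81225/784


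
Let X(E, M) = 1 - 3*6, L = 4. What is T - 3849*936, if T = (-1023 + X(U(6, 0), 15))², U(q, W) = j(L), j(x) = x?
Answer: -2521064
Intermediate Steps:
U(q, W) = 4
X(E, M) = -17 (X(E, M) = 1 - 18 = -17)
T = 1081600 (T = (-1023 - 17)² = (-1040)² = 1081600)
T - 3849*936 = 1081600 - 3849*936 = 1081600 - 3602664 = -2521064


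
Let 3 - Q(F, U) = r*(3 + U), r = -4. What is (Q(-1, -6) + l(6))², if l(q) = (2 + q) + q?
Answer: 25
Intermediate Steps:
Q(F, U) = 15 + 4*U (Q(F, U) = 3 - (-4)*(3 + U) = 3 - (-12 - 4*U) = 3 + (12 + 4*U) = 15 + 4*U)
l(q) = 2 + 2*q
(Q(-1, -6) + l(6))² = ((15 + 4*(-6)) + (2 + 2*6))² = ((15 - 24) + (2 + 12))² = (-9 + 14)² = 5² = 25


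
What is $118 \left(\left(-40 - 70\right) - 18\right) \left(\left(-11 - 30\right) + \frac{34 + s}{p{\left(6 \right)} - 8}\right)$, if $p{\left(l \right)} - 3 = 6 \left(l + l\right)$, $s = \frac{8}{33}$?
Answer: $\frac{1352125184}{2211} \approx 6.1155 \cdot 10^{5}$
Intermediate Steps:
$s = \frac{8}{33}$ ($s = 8 \cdot \frac{1}{33} = \frac{8}{33} \approx 0.24242$)
$p{\left(l \right)} = 3 + 12 l$ ($p{\left(l \right)} = 3 + 6 \left(l + l\right) = 3 + 6 \cdot 2 l = 3 + 12 l$)
$118 \left(\left(-40 - 70\right) - 18\right) \left(\left(-11 - 30\right) + \frac{34 + s}{p{\left(6 \right)} - 8}\right) = 118 \left(\left(-40 - 70\right) - 18\right) \left(\left(-11 - 30\right) + \frac{34 + \frac{8}{33}}{\left(3 + 12 \cdot 6\right) - 8}\right) = 118 \left(-110 - 18\right) \left(-41 + \frac{1130}{33 \left(\left(3 + 72\right) - 8\right)}\right) = 118 \left(-128\right) \left(-41 + \frac{1130}{33 \left(75 - 8\right)}\right) = - 15104 \left(-41 + \frac{1130}{33 \cdot 67}\right) = - 15104 \left(-41 + \frac{1130}{33} \cdot \frac{1}{67}\right) = - 15104 \left(-41 + \frac{1130}{2211}\right) = \left(-15104\right) \left(- \frac{89521}{2211}\right) = \frac{1352125184}{2211}$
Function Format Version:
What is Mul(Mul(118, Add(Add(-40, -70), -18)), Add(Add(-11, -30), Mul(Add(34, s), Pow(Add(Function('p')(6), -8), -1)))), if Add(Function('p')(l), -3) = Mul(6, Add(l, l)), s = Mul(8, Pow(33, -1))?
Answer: Rational(1352125184, 2211) ≈ 6.1155e+5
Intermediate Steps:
s = Rational(8, 33) (s = Mul(8, Rational(1, 33)) = Rational(8, 33) ≈ 0.24242)
Function('p')(l) = Add(3, Mul(12, l)) (Function('p')(l) = Add(3, Mul(6, Add(l, l))) = Add(3, Mul(6, Mul(2, l))) = Add(3, Mul(12, l)))
Mul(Mul(118, Add(Add(-40, -70), -18)), Add(Add(-11, -30), Mul(Add(34, s), Pow(Add(Function('p')(6), -8), -1)))) = Mul(Mul(118, Add(Add(-40, -70), -18)), Add(Add(-11, -30), Mul(Add(34, Rational(8, 33)), Pow(Add(Add(3, Mul(12, 6)), -8), -1)))) = Mul(Mul(118, Add(-110, -18)), Add(-41, Mul(Rational(1130, 33), Pow(Add(Add(3, 72), -8), -1)))) = Mul(Mul(118, -128), Add(-41, Mul(Rational(1130, 33), Pow(Add(75, -8), -1)))) = Mul(-15104, Add(-41, Mul(Rational(1130, 33), Pow(67, -1)))) = Mul(-15104, Add(-41, Mul(Rational(1130, 33), Rational(1, 67)))) = Mul(-15104, Add(-41, Rational(1130, 2211))) = Mul(-15104, Rational(-89521, 2211)) = Rational(1352125184, 2211)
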